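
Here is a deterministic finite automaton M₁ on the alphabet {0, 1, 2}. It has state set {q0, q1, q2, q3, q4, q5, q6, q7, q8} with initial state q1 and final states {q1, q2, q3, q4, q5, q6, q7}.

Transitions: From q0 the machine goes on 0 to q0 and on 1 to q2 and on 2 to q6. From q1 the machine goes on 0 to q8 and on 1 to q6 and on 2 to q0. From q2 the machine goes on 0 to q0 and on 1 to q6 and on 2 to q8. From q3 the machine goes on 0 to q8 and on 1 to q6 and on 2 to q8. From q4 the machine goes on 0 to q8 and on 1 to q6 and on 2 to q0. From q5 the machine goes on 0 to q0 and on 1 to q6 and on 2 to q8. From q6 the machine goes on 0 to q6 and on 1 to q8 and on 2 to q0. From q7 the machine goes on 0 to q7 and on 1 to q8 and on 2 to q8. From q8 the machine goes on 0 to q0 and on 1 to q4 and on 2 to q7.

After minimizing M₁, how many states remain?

3

States {q3,q5} cannot be reached from the start state, so discard them.
P0 = {q1,q2,q4,q6,q7} | {q0,q8}.
Split {q1,q2,q4,q6,q7} by δ(·,0) → {q1,q2,q4} and {q6,q7}.
No further refinement is possible. Final partition (3 blocks): {q1,q2,q4} | {q0,q8} | {q6,q7}.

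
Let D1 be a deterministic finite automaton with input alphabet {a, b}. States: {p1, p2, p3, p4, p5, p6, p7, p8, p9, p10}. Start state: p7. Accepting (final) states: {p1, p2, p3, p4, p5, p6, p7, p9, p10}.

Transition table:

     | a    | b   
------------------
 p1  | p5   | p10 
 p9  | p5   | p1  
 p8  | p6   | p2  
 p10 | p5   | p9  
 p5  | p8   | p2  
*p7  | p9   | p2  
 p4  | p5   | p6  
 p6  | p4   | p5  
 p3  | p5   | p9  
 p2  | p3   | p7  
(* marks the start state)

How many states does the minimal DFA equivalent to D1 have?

6

P0 = {p1,p2,p3,p4,p5,p6,p7,p9,p10} | {p8}.
Split {p1,p2,p3,p4,p5,p6,p7,p9,p10} by δ(·,a) → {p1,p2,p3,p4,p6,p7,p9,p10} and {p5}.
On input a, block {p1,p2,p3,p4,p6,p7,p9,p10} splits into {p1,p3,p4,p9,p10} and {p2,p6,p7}.
Refine {p1,p3,p4,p9,p10} on symbol b: members go to different blocks, giving {p1,p3,p9,p10} and {p4}.
On input a, block {p2,p6,p7} splits into {p2,p7} and {p6}.
The partition is now stable with 6 blocks: {p1,p3,p9,p10} | {p8} | {p5} | {p2,p7} | {p4} | {p6}.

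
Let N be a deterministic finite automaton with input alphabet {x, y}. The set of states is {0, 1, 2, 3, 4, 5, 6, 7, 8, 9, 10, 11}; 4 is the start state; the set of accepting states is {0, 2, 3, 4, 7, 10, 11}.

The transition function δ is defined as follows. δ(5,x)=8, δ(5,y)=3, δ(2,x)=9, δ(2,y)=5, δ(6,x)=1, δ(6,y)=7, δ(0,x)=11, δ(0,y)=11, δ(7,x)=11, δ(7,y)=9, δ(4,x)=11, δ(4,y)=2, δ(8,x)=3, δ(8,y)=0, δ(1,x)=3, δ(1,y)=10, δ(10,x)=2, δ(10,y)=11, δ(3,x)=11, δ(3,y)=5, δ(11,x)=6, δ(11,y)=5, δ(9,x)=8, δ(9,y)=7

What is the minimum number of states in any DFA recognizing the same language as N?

Initial partition by acceptance: {0,2,3,4,7,10,11} | {1,5,6,8,9}.
Refine {0,2,3,4,7,10,11} on symbol x: members go to different blocks, giving {0,3,4,7,10} and {2,11}.
On input y, block {0,3,4,7,10} splits into {0,4,10} and {3,7}.
Refine {1,5,6,8,9} on symbol x: members go to different blocks, giving {5,6,9} and {1,8}.
Stable partition: {0,4,10} | {5,6,9} | {2,11} | {3,7} | {1,8} — 5 equivalence classes.

5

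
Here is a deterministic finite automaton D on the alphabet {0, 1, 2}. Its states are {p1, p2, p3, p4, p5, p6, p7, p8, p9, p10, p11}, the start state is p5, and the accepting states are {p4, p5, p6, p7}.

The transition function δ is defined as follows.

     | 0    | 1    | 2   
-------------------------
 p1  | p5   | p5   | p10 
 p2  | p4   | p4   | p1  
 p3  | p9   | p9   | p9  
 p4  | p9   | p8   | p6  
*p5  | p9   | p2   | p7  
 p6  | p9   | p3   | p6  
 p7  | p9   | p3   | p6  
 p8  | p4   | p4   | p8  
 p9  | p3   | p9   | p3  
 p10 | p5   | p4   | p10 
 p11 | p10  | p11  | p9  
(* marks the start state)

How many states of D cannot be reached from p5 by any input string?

No path from p5 leads to p11; the other 10 states are all reachable.

1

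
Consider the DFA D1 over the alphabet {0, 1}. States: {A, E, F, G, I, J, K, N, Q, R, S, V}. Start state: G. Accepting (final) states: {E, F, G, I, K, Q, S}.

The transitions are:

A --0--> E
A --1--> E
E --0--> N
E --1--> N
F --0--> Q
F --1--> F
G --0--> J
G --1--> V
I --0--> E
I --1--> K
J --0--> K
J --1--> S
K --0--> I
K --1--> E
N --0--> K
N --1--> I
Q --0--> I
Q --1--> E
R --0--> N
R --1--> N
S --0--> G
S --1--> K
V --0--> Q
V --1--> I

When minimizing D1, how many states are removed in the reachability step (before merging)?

3

Starting at G and following transitions, the reachable set is {E, G, I, J, K, N, Q, S, V}. That leaves A, F, R unreachable — 3 in total.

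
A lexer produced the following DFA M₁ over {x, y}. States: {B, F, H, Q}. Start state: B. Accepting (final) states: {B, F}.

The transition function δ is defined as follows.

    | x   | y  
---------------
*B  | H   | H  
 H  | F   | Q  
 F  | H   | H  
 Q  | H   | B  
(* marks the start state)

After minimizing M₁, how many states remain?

3

P0 = {B,F} | {H,Q}.
On input x, block {H,Q} splits into {H} and {Q}.
The partition is now stable with 3 blocks: {B,F} | {H} | {Q}.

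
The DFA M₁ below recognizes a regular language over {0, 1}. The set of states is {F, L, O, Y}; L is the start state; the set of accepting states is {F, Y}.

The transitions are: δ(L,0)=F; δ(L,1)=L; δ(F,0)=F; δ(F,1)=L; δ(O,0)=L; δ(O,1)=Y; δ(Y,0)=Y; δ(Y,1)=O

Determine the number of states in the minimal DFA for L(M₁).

2

First remove the unreachable states {O,Y}; 2 states remain.
P0 = {F} | {L}.
No further refinement is possible. Final partition (2 blocks): {F} | {L}.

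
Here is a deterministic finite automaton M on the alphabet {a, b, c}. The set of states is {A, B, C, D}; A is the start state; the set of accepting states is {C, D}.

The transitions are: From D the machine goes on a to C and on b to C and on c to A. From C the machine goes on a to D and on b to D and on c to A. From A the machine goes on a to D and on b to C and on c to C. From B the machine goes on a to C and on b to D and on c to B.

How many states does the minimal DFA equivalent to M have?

States {B} cannot be reached from the start state, so discard them.
Initial partition by acceptance: {C,D} | {A}.
No further refinement is possible. Final partition (2 blocks): {C,D} | {A}.

2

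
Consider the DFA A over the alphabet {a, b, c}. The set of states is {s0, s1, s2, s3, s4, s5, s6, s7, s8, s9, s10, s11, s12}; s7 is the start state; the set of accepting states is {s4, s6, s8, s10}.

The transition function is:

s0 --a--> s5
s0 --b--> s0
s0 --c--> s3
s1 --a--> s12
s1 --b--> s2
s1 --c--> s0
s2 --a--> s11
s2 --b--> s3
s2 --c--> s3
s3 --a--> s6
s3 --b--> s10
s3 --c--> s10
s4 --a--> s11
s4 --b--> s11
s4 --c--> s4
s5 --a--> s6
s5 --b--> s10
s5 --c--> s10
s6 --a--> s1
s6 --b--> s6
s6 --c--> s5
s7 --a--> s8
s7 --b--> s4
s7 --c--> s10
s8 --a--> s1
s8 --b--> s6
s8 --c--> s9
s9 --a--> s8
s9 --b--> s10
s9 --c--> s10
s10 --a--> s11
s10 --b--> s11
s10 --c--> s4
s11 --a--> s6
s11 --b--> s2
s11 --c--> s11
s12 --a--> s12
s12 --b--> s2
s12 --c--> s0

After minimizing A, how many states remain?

Start with accepting vs non-accepting: {s4,s6,s8,s10} | {s0,s1,s2,s3,s5,s7,s9,s11,s12}.
Refine {s4,s6,s8,s10} on symbol b: members go to different blocks, giving {s4,s10} and {s6,s8}.
Split {s0,s1,s2,s3,s5,s7,s9,s11,s12} by δ(·,a) → {s3,s5,s7,s9,s11} and {s0,s1,s2,s12}.
On input b, block {s3,s5,s7,s9,s11} splits into {s3,s5,s7,s9} and {s11}.
On input a, block {s0,s1,s2,s12} splits into {s1,s12} and {s0} and {s2}.
No further refinement is possible. Final partition (7 blocks): {s4,s10} | {s3,s5,s7,s9} | {s6,s8} | {s1,s12} | {s11} | {s0} | {s2}.

7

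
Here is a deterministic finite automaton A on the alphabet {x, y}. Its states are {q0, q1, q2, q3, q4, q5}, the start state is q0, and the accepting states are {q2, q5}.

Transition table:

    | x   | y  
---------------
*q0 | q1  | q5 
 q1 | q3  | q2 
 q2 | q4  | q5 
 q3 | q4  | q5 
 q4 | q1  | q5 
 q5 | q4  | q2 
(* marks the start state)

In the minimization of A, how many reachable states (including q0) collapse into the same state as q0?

All states are reachable from the start state.
P0 = {q2,q5} | {q0,q1,q3,q4}.
No further refinement is possible. Final partition (2 blocks): {q2,q5} | {q0,q1,q3,q4}.
State q0 belongs to the block {q0,q1,q3,q4}, which has 4 states.

4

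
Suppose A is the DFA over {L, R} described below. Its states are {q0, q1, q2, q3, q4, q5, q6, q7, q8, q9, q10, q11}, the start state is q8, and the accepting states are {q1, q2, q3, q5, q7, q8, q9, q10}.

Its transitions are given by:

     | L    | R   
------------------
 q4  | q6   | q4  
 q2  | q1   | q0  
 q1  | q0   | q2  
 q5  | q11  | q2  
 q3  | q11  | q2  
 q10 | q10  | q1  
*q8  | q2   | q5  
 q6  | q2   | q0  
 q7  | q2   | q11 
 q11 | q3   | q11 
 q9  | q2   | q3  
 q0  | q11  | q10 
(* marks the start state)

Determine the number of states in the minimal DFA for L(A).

Reachable states from the start: {q0,q1,q2,q3,q5,q8,q10,q11}. Unreachable: {q4,q6,q7,q9} — drop them.
Initial partition by acceptance: {q1,q2,q3,q5,q8,q10} | {q0,q11}.
Refine {q1,q2,q3,q5,q8,q10} on symbol L: members go to different blocks, giving {q1,q3,q5} and {q2,q8,q10}.
On input L, block {q0,q11} splits into {q0} and {q11}.
Split {q1,q3,q5} by δ(·,L) → {q3,q5} and {q1}.
On input L, block {q2,q8,q10} splits into {q8,q10} and {q2}.
On input L, block {q8,q10} splits into {q8} and {q10}.
The partition is now stable with 7 blocks: {q3,q5} | {q0} | {q8} | {q11} | {q1} | {q2} | {q10}.

7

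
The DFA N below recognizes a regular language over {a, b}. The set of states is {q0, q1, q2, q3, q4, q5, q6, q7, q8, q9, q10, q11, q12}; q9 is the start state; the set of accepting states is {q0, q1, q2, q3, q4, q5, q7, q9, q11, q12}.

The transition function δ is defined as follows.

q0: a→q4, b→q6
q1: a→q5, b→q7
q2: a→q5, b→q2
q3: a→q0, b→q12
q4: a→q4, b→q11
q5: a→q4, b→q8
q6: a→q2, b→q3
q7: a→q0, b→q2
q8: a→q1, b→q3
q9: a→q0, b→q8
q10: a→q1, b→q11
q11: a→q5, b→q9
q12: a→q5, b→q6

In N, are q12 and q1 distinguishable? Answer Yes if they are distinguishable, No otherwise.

First remove the unreachable states {q10}; 12 states remain.
Initial partition by acceptance: {q0,q1,q2,q3,q4,q5,q7,q9,q11,q12} | {q6,q8}.
Refine {q0,q1,q2,q3,q4,q5,q7,q9,q11,q12} on symbol b: members go to different blocks, giving {q1,q2,q3,q4,q7,q11} and {q0,q5,q9,q12}.
Refine {q1,q2,q3,q4,q7,q11} on symbol a: members go to different blocks, giving {q1,q2,q3,q7,q11} and {q4}.
Refine {q1,q2,q3,q7,q11} on symbol b: members go to different blocks, giving {q1,q2,q7} and {q3,q11}.
On input a, block {q0,q5,q9,q12} splits into {q0,q5} and {q9,q12}.
Stable partition: {q1,q2,q7} | {q6,q8} | {q0,q5} | {q4} | {q3,q11} | {q9,q12} — 6 equivalence classes.
q12 and q1 end up in different blocks, so they are distinguishable. For instance, the string 'b' is accepted from only q1.

Yes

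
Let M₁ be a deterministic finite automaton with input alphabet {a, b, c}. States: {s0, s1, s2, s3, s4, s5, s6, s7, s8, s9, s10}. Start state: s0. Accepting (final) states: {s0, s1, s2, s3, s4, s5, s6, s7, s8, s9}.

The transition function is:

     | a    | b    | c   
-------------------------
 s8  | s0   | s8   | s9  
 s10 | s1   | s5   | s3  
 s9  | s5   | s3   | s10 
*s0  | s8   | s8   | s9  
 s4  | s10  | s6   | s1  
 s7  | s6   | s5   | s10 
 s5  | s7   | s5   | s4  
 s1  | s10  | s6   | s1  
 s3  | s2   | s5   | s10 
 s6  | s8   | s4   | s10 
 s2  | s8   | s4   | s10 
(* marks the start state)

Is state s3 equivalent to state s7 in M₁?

Initial partition by acceptance: {s0,s1,s2,s3,s4,s5,s6,s7,s8,s9} | {s10}.
Refine {s0,s1,s2,s3,s4,s5,s6,s7,s8,s9} on symbol a: members go to different blocks, giving {s0,s2,s3,s5,s6,s7,s8,s9} and {s1,s4}.
Refine {s0,s2,s3,s5,s6,s7,s8,s9} on symbol b: members go to different blocks, giving {s0,s3,s5,s7,s8,s9} and {s2,s6}.
Refine {s0,s3,s5,s7,s8,s9} on symbol a: members go to different blocks, giving {s0,s5,s8,s9} and {s3,s7}.
Split {s0,s5,s8,s9} by δ(·,a) → {s0,s8,s9} and {s5}.
Split {s0,s8,s9} by δ(·,a) → {s0,s8} and {s9}.
The partition is now stable with 7 blocks: {s0,s8} | {s10} | {s1,s4} | {s2,s6} | {s3,s7} | {s5} | {s9}.
s3 and s7 lie in the same block of the stable partition, so they are equivalent — no string distinguishes them.

Yes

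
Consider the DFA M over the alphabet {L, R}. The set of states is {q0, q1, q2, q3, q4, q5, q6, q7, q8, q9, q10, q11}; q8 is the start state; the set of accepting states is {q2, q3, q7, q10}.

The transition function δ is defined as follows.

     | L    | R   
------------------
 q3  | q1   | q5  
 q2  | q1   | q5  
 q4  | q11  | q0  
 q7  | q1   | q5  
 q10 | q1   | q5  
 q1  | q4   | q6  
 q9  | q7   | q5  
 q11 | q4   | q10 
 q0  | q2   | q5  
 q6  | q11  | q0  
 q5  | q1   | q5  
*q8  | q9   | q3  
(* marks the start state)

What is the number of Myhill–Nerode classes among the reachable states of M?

All states are reachable from the start state.
Initial partition by acceptance: {q2,q3,q7,q10} | {q0,q1,q4,q5,q6,q8,q9,q11}.
Refine {q0,q1,q4,q5,q6,q8,q9,q11} on symbol L: members go to different blocks, giving {q1,q4,q5,q6,q8,q11} and {q0,q9}.
Refine {q1,q4,q5,q6,q8,q11} on symbol L: members go to different blocks, giving {q1,q4,q5,q6,q11} and {q8}.
On input R, block {q1,q4,q5,q6,q11} splits into {q1,q5} and {q4,q6} and {q11}.
Refine {q1,q5} on symbol L: members go to different blocks, giving {q1} and {q5}.
No further refinement is possible. Final partition (7 blocks): {q2,q3,q7,q10} | {q1} | {q0,q9} | {q8} | {q4,q6} | {q11} | {q5}.

7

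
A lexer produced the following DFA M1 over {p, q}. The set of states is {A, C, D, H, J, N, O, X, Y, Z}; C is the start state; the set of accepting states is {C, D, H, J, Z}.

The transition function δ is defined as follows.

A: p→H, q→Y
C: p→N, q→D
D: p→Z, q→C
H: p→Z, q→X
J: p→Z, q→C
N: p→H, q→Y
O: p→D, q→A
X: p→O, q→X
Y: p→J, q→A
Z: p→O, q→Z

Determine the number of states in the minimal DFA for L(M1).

7

P0 = {C,D,H,J,Z} | {A,N,O,X,Y}.
Refine {C,D,H,J,Z} on symbol p: members go to different blocks, giving {D,H,J} and {C,Z}.
Refine {D,H,J} on symbol q: members go to different blocks, giving {D,J} and {H}.
Split {A,N,O,X,Y} by δ(·,p) → {O,Y} and {A,N} and {X}.
Refine {C,Z} on symbol p: members go to different blocks, giving {Z} and {C}.
No further refinement is possible. Final partition (7 blocks): {D,J} | {O,Y} | {Z} | {H} | {A,N} | {X} | {C}.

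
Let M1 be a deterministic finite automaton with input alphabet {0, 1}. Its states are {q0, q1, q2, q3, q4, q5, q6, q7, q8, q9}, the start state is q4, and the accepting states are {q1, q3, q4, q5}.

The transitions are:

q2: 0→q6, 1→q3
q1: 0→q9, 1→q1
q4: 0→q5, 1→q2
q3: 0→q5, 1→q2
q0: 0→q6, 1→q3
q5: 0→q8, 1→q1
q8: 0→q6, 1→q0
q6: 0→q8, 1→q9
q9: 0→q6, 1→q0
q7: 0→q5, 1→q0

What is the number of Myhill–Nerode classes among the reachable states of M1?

Reachable states from the start: {q0,q1,q2,q3,q4,q5,q6,q8,q9}. Unreachable: {q7} — drop them.
P0 = {q1,q3,q4,q5} | {q0,q2,q6,q8,q9}.
Refine {q1,q3,q4,q5} on symbol 0: members go to different blocks, giving {q1,q5} and {q3,q4}.
Refine {q0,q2,q6,q8,q9} on symbol 1: members go to different blocks, giving {q6,q8,q9} and {q0,q2}.
Refine {q6,q8,q9} on symbol 1: members go to different blocks, giving {q8,q9} and {q6}.
No further refinement is possible. Final partition (5 blocks): {q1,q5} | {q8,q9} | {q3,q4} | {q0,q2} | {q6}.

5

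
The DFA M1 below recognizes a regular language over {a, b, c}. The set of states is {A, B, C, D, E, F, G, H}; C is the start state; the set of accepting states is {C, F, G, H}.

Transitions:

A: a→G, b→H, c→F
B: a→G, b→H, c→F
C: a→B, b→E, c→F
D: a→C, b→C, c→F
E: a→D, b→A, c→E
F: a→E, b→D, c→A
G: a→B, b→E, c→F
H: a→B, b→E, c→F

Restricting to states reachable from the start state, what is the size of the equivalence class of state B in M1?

All states are reachable from the start state.
Start with accepting vs non-accepting: {C,F,G,H} | {A,B,D,E}.
On input c, block {C,F,G,H} splits into {C,G,H} and {F}.
Split {A,B,D,E} by δ(·,a) → {A,B,D} and {E}.
No further refinement is possible. Final partition (4 blocks): {C,G,H} | {A,B,D} | {F} | {E}.
The equivalence class containing B is {A,B,D}, of size 3.

3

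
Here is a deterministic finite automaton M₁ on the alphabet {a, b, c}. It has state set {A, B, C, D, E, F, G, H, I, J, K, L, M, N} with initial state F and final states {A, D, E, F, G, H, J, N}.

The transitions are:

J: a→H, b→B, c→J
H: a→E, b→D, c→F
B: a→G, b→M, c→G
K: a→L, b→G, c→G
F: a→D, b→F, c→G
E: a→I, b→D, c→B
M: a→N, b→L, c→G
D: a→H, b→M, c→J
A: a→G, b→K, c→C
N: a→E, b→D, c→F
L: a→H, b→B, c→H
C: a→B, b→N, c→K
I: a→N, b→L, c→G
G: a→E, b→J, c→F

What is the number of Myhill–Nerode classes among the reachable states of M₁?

First remove the unreachable states {A,C,K}; 11 states remain.
Start with accepting vs non-accepting: {D,E,F,G,H,J,N} | {B,I,L,M}.
Split {D,E,F,G,H,J,N} by δ(·,a) → {D,F,G,H,J,N} and {E}.
Refine {D,F,G,H,J,N} on symbol a: members go to different blocks, giving {D,F,J} and {G,H,N}.
Refine {D,F,J} on symbol a: members go to different blocks, giving {D,J} and {F}.
Stable partition: {D,J} | {B,I,L,M} | {E} | {G,H,N} | {F} — 5 equivalence classes.

5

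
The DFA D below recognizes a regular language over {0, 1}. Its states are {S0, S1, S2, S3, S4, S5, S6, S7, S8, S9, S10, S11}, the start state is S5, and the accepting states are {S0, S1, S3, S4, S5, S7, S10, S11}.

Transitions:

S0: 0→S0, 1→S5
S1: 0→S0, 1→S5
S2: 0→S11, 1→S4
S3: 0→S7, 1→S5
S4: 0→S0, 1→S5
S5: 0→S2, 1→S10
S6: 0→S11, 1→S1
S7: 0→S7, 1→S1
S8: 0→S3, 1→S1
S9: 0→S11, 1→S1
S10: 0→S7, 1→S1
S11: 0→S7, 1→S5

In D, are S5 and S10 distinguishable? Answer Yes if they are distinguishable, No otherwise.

Yes

First remove the unreachable states {S3,S6,S8,S9}; 8 states remain.
P0 = {S0,S1,S4,S5,S7,S10,S11} | {S2}.
Split {S0,S1,S4,S5,S7,S10,S11} by δ(·,0) → {S0,S1,S4,S7,S10,S11} and {S5}.
Split {S0,S1,S4,S7,S10,S11} by δ(·,1) → {S0,S1,S4,S11} and {S7,S10}.
Split {S0,S1,S4,S11} by δ(·,0) → {S0,S1,S4} and {S11}.
Stable partition: {S0,S1,S4} | {S2} | {S5} | {S7,S10} | {S11} — 5 equivalence classes.
S5 and S10 end up in different blocks, so they are distinguishable. For instance, the string '0' is accepted from only S10.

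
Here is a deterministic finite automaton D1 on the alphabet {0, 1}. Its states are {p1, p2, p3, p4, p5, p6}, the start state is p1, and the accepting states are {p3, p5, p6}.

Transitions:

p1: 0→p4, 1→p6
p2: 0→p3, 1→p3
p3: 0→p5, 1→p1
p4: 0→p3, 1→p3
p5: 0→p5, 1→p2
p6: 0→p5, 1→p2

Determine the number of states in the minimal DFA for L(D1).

4

All states are reachable from the start state.
Initial partition by acceptance: {p3,p5,p6} | {p1,p2,p4}.
On input 0, block {p1,p2,p4} splits into {p2,p4} and {p1}.
Refine {p3,p5,p6} on symbol 1: members go to different blocks, giving {p5,p6} and {p3}.
No further refinement is possible. Final partition (4 blocks): {p5,p6} | {p2,p4} | {p1} | {p3}.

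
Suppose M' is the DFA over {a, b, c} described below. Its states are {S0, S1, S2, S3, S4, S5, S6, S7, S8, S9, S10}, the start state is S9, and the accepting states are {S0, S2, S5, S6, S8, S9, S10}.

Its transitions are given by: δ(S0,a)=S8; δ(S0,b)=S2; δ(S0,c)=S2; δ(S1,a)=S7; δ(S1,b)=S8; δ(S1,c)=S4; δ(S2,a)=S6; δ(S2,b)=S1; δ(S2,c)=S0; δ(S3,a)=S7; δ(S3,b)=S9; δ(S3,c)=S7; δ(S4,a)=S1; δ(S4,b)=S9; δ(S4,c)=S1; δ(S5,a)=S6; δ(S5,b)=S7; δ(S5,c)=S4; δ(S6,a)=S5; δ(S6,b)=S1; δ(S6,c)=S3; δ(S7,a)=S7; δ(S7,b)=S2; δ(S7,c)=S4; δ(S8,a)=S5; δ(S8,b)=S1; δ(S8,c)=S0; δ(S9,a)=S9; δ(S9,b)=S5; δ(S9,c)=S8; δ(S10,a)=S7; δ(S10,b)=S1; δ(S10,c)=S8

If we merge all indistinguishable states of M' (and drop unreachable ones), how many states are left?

6

Reachable states from the start: {S0,S1,S2,S3,S4,S5,S6,S7,S8,S9}. Unreachable: {S10} — drop them.
Start with accepting vs non-accepting: {S0,S2,S5,S6,S8,S9} | {S1,S3,S4,S7}.
Split {S0,S2,S5,S6,S8,S9} by δ(·,b) → {S2,S5,S6,S8} and {S0,S9}.
Refine {S2,S5,S6,S8} on symbol c: members go to different blocks, giving {S2,S8} and {S5,S6}.
Refine {S1,S3,S4,S7} on symbol b: members go to different blocks, giving {S1,S7} and {S3,S4}.
On input a, block {S0,S9} splits into {S0} and {S9}.
The partition is now stable with 6 blocks: {S2,S8} | {S1,S7} | {S0} | {S5,S6} | {S3,S4} | {S9}.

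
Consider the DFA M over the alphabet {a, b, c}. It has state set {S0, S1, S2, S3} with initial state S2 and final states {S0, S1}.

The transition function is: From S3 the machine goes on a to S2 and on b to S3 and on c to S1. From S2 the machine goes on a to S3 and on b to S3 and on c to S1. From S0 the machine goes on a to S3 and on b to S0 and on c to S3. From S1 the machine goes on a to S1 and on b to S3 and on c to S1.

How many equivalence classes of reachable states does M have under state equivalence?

Reachable states from the start: {S1,S2,S3}. Unreachable: {S0} — drop them.
P0 = {S1} | {S2,S3}.
Stable partition: {S1} | {S2,S3} — 2 equivalence classes.

2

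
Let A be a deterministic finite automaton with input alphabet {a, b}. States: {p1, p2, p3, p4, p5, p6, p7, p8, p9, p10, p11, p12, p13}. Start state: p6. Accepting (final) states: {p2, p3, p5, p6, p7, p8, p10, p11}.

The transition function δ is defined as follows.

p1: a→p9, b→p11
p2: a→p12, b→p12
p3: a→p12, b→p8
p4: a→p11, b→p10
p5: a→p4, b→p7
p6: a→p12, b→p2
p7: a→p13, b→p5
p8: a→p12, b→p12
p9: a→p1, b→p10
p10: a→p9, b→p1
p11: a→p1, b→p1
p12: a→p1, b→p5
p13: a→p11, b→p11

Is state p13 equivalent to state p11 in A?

No

First remove the unreachable states {p3,p8}; 11 states remain.
Initial partition by acceptance: {p2,p5,p6,p7,p10,p11} | {p1,p4,p9,p12,p13}.
Split {p2,p5,p6,p7,p10,p11} by δ(·,b) → {p2,p10,p11} and {p5,p6,p7}.
Split {p1,p4,p9,p12,p13} by δ(·,a) → {p1,p9,p12} and {p4,p13}.
Refine {p1,p9,p12} on symbol b: members go to different blocks, giving {p1,p9} and {p12}.
On input a, block {p2,p10,p11} splits into {p10,p11} and {p2}.
Split {p5,p6,p7} by δ(·,a) → {p5,p7} and {p6}.
No further refinement is possible. Final partition (7 blocks): {p10,p11} | {p1,p9} | {p5,p7} | {p4,p13} | {p12} | {p2} | {p6}.
p13 and p11 end up in different blocks, so they are distinguishable. For instance, the string 'ε' is accepted from only p11.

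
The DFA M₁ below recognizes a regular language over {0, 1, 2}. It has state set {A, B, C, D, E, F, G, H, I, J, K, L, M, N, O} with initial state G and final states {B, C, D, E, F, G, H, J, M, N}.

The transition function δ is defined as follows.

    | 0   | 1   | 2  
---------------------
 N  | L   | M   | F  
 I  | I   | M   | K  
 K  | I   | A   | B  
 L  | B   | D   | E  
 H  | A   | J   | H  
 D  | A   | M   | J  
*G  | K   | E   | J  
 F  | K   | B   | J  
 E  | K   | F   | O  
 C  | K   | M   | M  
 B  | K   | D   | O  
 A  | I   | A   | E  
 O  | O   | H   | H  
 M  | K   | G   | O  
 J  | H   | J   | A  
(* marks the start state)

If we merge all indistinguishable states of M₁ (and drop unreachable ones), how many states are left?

7

Reachable states from the start: {A,B,D,E,F,G,H,I,J,K,M,O}. Unreachable: {C,L,N} — drop them.
P0 = {B,D,E,F,G,H,J,M} | {A,I,K,O}.
Split {B,D,E,F,G,H,J,M} by δ(·,0) → {B,D,E,F,G,H,M} and {J}.
Refine {B,D,E,F,G,H,M} on symbol 1: members go to different blocks, giving {B,D,E,F,G,M} and {H}.
Split {B,D,E,F,G,M} by δ(·,2) → {B,E,M} and {D,F,G}.
Split {A,I,K,O} by δ(·,1) → {A,K} and {I} and {O}.
The partition is now stable with 7 blocks: {B,E,M} | {A,K} | {J} | {H} | {D,F,G} | {I} | {O}.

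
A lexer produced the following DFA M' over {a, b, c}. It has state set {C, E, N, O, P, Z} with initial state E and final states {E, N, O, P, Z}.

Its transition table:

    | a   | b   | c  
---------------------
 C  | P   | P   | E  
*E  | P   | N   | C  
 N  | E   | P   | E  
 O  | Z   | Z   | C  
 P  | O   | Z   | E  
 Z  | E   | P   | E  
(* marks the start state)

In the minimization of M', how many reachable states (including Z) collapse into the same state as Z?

3

Every state is reachable, so we keep all 6.
Initial partition by acceptance: {E,N,O,P,Z} | {C}.
Split {E,N,O,P,Z} by δ(·,c) → {N,P,Z} and {E,O}.
The partition is now stable with 3 blocks: {N,P,Z} | {C} | {E,O}.
The equivalence class containing Z is {N,P,Z}, of size 3.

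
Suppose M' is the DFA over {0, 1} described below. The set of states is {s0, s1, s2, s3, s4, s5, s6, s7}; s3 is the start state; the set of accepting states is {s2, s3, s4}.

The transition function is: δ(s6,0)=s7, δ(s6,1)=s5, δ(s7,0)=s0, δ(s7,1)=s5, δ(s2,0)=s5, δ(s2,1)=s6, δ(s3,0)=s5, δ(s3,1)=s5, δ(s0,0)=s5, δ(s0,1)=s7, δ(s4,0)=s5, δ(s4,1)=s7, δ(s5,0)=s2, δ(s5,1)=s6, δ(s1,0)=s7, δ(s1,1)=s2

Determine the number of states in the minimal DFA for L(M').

Reachable states from the start: {s0,s2,s3,s5,s6,s7}. Unreachable: {s1,s4} — drop them.
P0 = {s2,s3} | {s0,s5,s6,s7}.
Refine {s0,s5,s6,s7} on symbol 0: members go to different blocks, giving {s0,s6,s7} and {s5}.
Refine {s2,s3} on symbol 1: members go to different blocks, giving {s2} and {s3}.
Split {s0,s6,s7} by δ(·,0) → {s6,s7} and {s0}.
Refine {s6,s7} on symbol 0: members go to different blocks, giving {s6} and {s7}.
No further refinement is possible. Final partition (6 blocks): {s2} | {s6} | {s5} | {s3} | {s0} | {s7}.

6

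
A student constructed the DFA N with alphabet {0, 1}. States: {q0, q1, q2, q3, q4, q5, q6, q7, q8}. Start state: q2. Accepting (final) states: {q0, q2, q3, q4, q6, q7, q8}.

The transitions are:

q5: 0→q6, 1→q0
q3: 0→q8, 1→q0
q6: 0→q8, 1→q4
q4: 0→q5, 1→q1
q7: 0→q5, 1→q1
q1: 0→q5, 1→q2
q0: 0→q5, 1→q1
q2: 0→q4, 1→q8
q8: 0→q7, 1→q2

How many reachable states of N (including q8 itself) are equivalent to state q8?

2

First remove the unreachable states {q3}; 8 states remain.
P0 = {q0,q2,q4,q6,q7,q8} | {q1,q5}.
Refine {q0,q2,q4,q6,q7,q8} on symbol 0: members go to different blocks, giving {q0,q4,q7} and {q2,q6,q8}.
Split {q1,q5} by δ(·,0) → {q1} and {q5}.
Refine {q2,q6,q8} on symbol 0: members go to different blocks, giving {q2,q8} and {q6}.
The partition is now stable with 5 blocks: {q0,q4,q7} | {q1} | {q2,q8} | {q5} | {q6}.
State q8 belongs to the block {q2,q8}, which has 2 states.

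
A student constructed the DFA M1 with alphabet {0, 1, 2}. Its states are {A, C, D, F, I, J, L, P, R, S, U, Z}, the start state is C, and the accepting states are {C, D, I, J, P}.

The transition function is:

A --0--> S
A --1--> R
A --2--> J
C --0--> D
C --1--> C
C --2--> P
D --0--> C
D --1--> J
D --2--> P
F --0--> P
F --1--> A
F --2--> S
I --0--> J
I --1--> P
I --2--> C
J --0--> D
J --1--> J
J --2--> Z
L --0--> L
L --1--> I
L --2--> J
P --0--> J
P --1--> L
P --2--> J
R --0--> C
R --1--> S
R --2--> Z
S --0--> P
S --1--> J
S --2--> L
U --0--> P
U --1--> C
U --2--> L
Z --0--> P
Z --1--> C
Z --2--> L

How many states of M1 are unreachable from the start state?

BFS from C reaches {C, D, I, J, L, P, Z}; the 5 state(s) A, F, R, S, U are never visited.

5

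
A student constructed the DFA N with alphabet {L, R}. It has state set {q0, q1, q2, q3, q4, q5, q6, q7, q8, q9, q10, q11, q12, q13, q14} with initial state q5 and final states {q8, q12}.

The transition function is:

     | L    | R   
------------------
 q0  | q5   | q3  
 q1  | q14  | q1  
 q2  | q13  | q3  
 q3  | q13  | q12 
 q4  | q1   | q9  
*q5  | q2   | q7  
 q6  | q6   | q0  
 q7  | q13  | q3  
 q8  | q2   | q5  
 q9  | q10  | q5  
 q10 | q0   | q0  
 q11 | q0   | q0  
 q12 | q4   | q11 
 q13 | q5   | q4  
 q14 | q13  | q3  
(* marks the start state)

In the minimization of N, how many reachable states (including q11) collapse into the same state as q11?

2

Reachable states from the start: {q0,q1,q2,q3,q4,q5,q7,q9,q10,q11,q12,q13,q14}. Unreachable: {q6,q8} — drop them.
Initial partition by acceptance: {q12} | {q0,q1,q2,q3,q4,q5,q7,q9,q10,q11,q13,q14}.
On input R, block {q0,q1,q2,q3,q4,q5,q7,q9,q10,q11,q13,q14} splits into {q0,q1,q2,q4,q5,q7,q9,q10,q11,q13,q14} and {q3}.
Split {q0,q1,q2,q4,q5,q7,q9,q10,q11,q13,q14} by δ(·,R) → {q1,q4,q5,q9,q10,q11,q13} and {q0,q2,q7,q14}.
Refine {q1,q4,q5,q9,q10,q11,q13} on symbol L: members go to different blocks, giving {q1,q5,q10,q11} and {q4,q9,q13}.
Split {q1,q5,q10,q11} by δ(·,R) → {q5,q10,q11} and {q1}.
Refine {q0,q2,q7,q14} on symbol L: members go to different blocks, giving {q2,q7,q14} and {q0}.
On input L, block {q5,q10,q11} splits into {q10,q11} and {q5}.
On input L, block {q4,q9,q13} splits into {q4} and {q9} and {q13}.
Stable partition: {q12} | {q10,q11} | {q3} | {q2,q7,q14} | {q4} | {q1} | {q0} | {q5} | {q9} | {q13} — 10 equivalence classes.
State q11 belongs to the block {q10,q11}, which has 2 states.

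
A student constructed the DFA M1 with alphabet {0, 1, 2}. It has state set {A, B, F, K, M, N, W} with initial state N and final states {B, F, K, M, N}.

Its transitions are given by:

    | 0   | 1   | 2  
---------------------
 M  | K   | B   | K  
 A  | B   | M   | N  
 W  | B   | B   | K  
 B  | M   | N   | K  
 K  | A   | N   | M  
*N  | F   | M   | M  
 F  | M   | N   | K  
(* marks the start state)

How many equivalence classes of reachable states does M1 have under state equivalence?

States {W} cannot be reached from the start state, so discard them.
P0 = {B,F,K,M,N} | {A}.
Split {B,F,K,M,N} by δ(·,0) → {B,F,M,N} and {K}.
On input 0, block {B,F,M,N} splits into {B,F,N} and {M}.
Split {B,F,N} by δ(·,0) → {B,F} and {N}.
The partition is now stable with 5 blocks: {B,F} | {A} | {K} | {M} | {N}.

5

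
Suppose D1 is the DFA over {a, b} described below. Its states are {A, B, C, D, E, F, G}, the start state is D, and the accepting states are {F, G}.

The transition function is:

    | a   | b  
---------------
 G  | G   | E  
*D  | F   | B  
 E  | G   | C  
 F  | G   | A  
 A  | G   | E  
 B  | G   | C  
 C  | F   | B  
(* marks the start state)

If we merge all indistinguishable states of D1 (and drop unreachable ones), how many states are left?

2

All states are reachable from the start state.
P0 = {F,G} | {A,B,C,D,E}.
Stable partition: {F,G} | {A,B,C,D,E} — 2 equivalence classes.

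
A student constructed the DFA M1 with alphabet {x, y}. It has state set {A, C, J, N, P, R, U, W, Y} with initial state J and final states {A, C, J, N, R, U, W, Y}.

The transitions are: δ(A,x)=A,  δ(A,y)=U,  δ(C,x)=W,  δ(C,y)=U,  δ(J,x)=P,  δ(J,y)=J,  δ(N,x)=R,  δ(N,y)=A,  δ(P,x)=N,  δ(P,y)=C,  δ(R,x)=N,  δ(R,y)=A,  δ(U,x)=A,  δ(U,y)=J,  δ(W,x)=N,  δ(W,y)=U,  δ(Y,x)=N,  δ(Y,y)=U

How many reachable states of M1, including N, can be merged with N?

2

First remove the unreachable states {Y}; 8 states remain.
Start with accepting vs non-accepting: {A,C,J,N,R,U,W} | {P}.
Split {A,C,J,N,R,U,W} by δ(·,x) → {A,C,N,R,U,W} and {J}.
Split {A,C,N,R,U,W} by δ(·,y) → {A,C,N,R,W} and {U}.
Split {A,C,N,R,W} by δ(·,y) → {A,C,W} and {N,R}.
Split {A,C,W} by δ(·,x) → {A,C} and {W}.
On input x, block {A,C} splits into {A} and {C}.
No further refinement is possible. Final partition (7 blocks): {A} | {P} | {J} | {U} | {N,R} | {W} | {C}.
State N belongs to the block {N,R}, which has 2 states.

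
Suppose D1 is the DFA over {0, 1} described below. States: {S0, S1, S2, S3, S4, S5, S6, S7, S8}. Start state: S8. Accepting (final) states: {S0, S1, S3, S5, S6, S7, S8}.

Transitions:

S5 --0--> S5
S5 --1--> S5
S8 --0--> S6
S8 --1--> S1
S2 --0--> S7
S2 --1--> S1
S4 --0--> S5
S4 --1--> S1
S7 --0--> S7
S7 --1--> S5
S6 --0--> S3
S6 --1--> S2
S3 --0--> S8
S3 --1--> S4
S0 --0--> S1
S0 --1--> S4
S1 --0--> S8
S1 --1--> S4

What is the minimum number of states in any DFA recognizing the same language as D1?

States {S0} cannot be reached from the start state, so discard them.
Initial partition by acceptance: {S1,S3,S5,S6,S7,S8} | {S2,S4}.
Refine {S1,S3,S5,S6,S7,S8} on symbol 1: members go to different blocks, giving {S1,S3,S6} and {S5,S7,S8}.
Refine {S1,S3,S6} on symbol 0: members go to different blocks, giving {S1,S3} and {S6}.
On input 0, block {S5,S7,S8} splits into {S5,S7} and {S8}.
No further refinement is possible. Final partition (5 blocks): {S1,S3} | {S2,S4} | {S5,S7} | {S6} | {S8}.

5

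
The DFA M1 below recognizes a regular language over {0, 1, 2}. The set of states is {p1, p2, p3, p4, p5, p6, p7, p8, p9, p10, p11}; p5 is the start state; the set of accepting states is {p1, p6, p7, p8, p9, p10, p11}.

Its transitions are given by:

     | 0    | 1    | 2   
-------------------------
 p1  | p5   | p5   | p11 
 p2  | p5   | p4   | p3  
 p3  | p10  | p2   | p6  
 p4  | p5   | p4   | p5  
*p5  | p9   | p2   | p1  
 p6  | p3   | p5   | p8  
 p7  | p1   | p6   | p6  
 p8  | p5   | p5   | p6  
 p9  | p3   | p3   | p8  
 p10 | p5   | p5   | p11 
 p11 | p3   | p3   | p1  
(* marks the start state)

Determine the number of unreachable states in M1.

No path from p5 leads to p7; the other 10 states are all reachable.

1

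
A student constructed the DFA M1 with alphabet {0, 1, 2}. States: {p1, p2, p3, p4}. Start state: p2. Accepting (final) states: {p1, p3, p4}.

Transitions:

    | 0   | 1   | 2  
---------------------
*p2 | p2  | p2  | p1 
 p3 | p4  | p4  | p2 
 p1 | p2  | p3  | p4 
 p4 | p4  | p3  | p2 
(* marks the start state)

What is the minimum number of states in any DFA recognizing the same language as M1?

All states are reachable from the start state.
Start with accepting vs non-accepting: {p1,p3,p4} | {p2}.
On input 0, block {p1,p3,p4} splits into {p3,p4} and {p1}.
No further refinement is possible. Final partition (3 blocks): {p3,p4} | {p2} | {p1}.

3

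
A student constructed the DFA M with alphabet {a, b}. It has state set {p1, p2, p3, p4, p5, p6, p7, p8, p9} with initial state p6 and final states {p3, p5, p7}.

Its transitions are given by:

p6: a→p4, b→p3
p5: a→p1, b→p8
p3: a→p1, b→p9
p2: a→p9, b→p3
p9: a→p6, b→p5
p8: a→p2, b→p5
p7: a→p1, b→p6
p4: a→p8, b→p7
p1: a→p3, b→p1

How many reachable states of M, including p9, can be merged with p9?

Every state is reachable, so we keep all 9.
Start with accepting vs non-accepting: {p3,p5,p7} | {p1,p2,p4,p6,p8,p9}.
Refine {p1,p2,p4,p6,p8,p9} on symbol a: members go to different blocks, giving {p2,p4,p6,p8,p9} and {p1}.
No further refinement is possible. Final partition (3 blocks): {p3,p5,p7} | {p2,p4,p6,p8,p9} | {p1}.
The equivalence class containing p9 is {p2,p4,p6,p8,p9}, of size 5.

5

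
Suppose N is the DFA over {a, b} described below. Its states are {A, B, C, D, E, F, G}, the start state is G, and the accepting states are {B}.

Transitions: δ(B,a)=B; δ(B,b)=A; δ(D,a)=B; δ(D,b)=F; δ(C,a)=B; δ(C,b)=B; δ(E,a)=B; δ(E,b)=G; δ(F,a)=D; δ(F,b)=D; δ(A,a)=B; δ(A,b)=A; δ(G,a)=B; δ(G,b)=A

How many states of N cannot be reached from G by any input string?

BFS from G reaches {A, B, G}; the 4 state(s) C, D, E, F are never visited.

4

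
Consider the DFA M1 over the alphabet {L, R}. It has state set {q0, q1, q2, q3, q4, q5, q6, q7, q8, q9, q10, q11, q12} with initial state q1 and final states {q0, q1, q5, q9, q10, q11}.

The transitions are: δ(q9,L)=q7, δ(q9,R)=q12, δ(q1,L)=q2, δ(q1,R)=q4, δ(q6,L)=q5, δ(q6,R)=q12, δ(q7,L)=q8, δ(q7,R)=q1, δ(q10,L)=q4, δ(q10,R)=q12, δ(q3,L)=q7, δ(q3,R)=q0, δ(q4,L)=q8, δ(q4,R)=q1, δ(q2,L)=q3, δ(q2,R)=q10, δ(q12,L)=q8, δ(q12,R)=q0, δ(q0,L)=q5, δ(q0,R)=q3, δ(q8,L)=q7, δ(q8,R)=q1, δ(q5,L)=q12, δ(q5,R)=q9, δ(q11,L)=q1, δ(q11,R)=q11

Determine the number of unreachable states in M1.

Starting at q1 and following transitions, the reachable set is {q0, q1, q2, q3, q4, q5, q7, q8, q9, q10, q12}. That leaves q6, q11 unreachable — 2 in total.

2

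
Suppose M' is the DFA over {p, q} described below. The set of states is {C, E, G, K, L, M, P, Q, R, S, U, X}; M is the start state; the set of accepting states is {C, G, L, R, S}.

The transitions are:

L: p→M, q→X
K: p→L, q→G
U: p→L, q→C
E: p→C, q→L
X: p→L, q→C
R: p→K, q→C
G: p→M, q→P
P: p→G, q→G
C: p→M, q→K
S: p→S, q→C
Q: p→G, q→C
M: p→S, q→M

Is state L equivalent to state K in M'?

First remove the unreachable states {E,Q,R,U}; 8 states remain.
P0 = {C,G,L,S} | {K,M,P,X}.
Refine {C,G,L,S} on symbol p: members go to different blocks, giving {C,G,L} and {S}.
Refine {K,M,P,X} on symbol p: members go to different blocks, giving {K,P,X} and {M}.
Stable partition: {C,G,L} | {K,P,X} | {S} | {M} — 4 equivalence classes.
L and K end up in different blocks, so they are distinguishable. For instance, the string 'ε' is accepted from only L.

No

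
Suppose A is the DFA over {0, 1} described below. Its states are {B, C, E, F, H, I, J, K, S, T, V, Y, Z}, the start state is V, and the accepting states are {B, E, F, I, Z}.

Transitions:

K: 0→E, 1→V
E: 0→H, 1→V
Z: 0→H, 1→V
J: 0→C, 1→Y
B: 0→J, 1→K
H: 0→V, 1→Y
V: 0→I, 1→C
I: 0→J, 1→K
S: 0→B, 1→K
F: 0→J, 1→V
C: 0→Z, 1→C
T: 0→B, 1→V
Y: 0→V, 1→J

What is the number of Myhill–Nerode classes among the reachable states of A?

States {B,F,S,T} cannot be reached from the start state, so discard them.
P0 = {E,I,Z} | {C,H,J,K,V,Y}.
On input 0, block {C,H,J,K,V,Y} splits into {H,J,Y} and {C,K,V}.
Stable partition: {E,I,Z} | {H,J,Y} | {C,K,V} — 3 equivalence classes.

3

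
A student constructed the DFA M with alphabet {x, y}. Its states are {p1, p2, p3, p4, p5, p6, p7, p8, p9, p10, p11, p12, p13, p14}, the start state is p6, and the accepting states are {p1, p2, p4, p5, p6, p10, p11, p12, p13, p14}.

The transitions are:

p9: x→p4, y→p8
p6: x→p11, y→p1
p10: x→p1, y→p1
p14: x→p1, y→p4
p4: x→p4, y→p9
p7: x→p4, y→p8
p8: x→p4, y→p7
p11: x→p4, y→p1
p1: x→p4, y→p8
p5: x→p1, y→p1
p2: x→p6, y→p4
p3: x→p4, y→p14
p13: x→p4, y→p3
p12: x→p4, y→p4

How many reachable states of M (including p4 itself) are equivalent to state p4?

2

Reachable states from the start: {p1,p4,p6,p7,p8,p9,p11}. Unreachable: {p2,p3,p5,p10,p12,p13,p14} — drop them.
P0 = {p1,p4,p6,p11} | {p7,p8,p9}.
Split {p1,p4,p6,p11} by δ(·,y) → {p1,p4} and {p6,p11}.
On input x, block {p6,p11} splits into {p6} and {p11}.
No further refinement is possible. Final partition (4 blocks): {p1,p4} | {p7,p8,p9} | {p6} | {p11}.
State p4 belongs to the block {p1,p4}, which has 2 states.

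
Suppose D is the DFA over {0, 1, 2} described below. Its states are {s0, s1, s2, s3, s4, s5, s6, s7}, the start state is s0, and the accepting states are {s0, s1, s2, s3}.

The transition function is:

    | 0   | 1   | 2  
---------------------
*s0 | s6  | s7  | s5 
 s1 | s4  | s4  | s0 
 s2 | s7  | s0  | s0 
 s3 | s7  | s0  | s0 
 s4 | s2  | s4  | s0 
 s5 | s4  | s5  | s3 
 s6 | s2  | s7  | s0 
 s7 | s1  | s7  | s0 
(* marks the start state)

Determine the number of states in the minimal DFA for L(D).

All states are reachable from the start state.
Start with accepting vs non-accepting: {s0,s1,s2,s3} | {s4,s5,s6,s7}.
Split {s0,s1,s2,s3} by δ(·,1) → {s0,s1} and {s2,s3}.
Split {s0,s1} by δ(·,2) → {s0} and {s1}.
Split {s4,s5,s6,s7} by δ(·,0) → {s4,s6} and {s5} and {s7}.
Split {s4,s6} by δ(·,1) → {s4} and {s6}.
No further refinement is possible. Final partition (7 blocks): {s0} | {s4} | {s2,s3} | {s1} | {s5} | {s7} | {s6}.

7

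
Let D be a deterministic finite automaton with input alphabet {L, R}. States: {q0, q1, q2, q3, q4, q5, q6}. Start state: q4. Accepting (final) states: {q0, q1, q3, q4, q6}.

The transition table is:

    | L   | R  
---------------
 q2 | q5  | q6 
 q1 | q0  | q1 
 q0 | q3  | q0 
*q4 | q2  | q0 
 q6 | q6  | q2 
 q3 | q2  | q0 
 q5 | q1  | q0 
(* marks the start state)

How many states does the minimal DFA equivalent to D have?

Initial partition by acceptance: {q0,q1,q3,q4,q6} | {q2,q5}.
Split {q0,q1,q3,q4,q6} by δ(·,L) → {q0,q1,q6} and {q3,q4}.
On input L, block {q0,q1,q6} splits into {q1,q6} and {q0}.
Split {q1,q6} by δ(·,L) → {q1} and {q6}.
Refine {q2,q5} on symbol L: members go to different blocks, giving {q2} and {q5}.
No further refinement is possible. Final partition (6 blocks): {q1} | {q2} | {q3,q4} | {q0} | {q6} | {q5}.

6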